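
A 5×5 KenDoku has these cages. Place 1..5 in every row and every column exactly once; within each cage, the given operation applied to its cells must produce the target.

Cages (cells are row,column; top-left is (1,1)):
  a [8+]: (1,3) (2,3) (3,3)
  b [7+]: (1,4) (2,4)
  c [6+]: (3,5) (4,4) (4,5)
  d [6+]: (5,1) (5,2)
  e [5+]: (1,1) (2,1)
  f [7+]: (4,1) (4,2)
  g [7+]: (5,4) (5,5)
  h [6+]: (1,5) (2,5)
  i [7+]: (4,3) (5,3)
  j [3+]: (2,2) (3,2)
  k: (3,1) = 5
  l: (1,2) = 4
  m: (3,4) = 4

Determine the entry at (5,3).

2

Cage l is given, which forces (1,2) = 4.
Cage k is given, which forces (3,1) = 5.
Cage m is a single given cell, leaving (3,4) = 4.
The only place for 3 in row 2 is (2,1).
Cage e's pair has sum 5, which forces (1,1) = 2.
Row 1 now contains 2, which forces (1,4) = 5.
Row 1 now contains 5, so (1,5) = 1.
5 is placed in column 4; hence (2,4) = 2.
Column 1 already has 2; hence (4,1) = 4.
Column 1 already has 4, which forces (5,1) = 1.
Column 4 already has 2, which forces (5,4) = 3.
1 is placed in row 1; hence (1,3) = 3.
Row 2 now contains 2, which forces (2,2) = 1.
Cage a needs sum 8, leaving (2,3) = 4.
The two cells of cage h must have sum 6; hence (2,5) = 5.
Cage j needs two cells with sum 3; hence (3,2) = 2.
The 3 cells of cage a must have sum 8; hence (3,3) = 1.
Row 3 already has 2, which forces (3,5) = 3.
Cage f needs two cells with sum 7, which forces (4,2) = 3.
Column 4 now contains 3, which forces (4,4) = 1.
3 is placed in column 5; hence (4,5) = 2.
Cage d needs two cells with sum 6, so (5,2) = 5.
Row 5 now contains 5, which forces (5,3) = 2.
Cage g needs two cells with sum 7, so (5,5) = 4.
Row 4 now contains 2; hence (4,3) = 5.
Filled in: 2 4 3 5 1 / 3 1 4 2 5 / 5 2 1 4 3 / 4 3 5 1 2 / 1 5 2 3 4.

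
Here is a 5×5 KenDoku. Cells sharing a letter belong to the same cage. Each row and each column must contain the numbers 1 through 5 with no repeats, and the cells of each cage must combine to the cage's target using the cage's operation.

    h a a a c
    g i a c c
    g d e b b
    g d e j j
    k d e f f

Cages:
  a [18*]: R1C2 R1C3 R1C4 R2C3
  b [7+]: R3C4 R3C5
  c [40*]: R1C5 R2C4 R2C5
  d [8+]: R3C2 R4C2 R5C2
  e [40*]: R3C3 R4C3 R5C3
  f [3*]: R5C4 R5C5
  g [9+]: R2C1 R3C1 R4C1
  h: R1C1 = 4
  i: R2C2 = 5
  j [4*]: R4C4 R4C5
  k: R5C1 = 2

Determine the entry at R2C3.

Cage h is given; hence R1C1 = 4.
I is a freebie, which forces R2C2 = 5.
The 4 cells of cage a must have product 18, so R2C3 = 3.
Cage k is a single given cell, leaving R5C1 = 2.
Cage c has product 40, leaving R1C5 = 5.
2 is placed in column 1, which forces R2C1 = 1.
In row 3, 1 can only go at R3C2, so R3C2 = 1.
Row 4 needs a 2, and only R4C3 is open for it.
Column 3 now contains 2; hence R1C3 = 1.
In row 3, 2 can only go at R3C5, so R3C5 = 2.
Cage c needs product 40; hence R2C4 = 2.
Column 5 already has 2, leaving R2C5 = 4.
The two cells of cage b must have sum 7, so R3C4 = 5.
4 is placed in column 5, leaving R4C5 = 1.
Column 5 already has 1, leaving R5C5 = 3.
The 4 cells of cage a must have product 18; hence R1C2 = 2.
Column 4 already has 2, leaving R1C4 = 3.
5 is placed in row 3, which forces R3C1 = 3.
5 is placed in row 3, leaving R3C3 = 4.
The 3 cells of cage g must have sum 9; hence R4C1 = 5.
Cage d has sum 8, so R4C2 = 3.
Row 4 now contains 1, so R4C4 = 4.
Row 5 already has 3, so R5C2 = 4.
The 3 cells of cage e must have product 40, so R5C3 = 5.
Row 5 already has 3; hence R5C4 = 1.
The full grid is 4 2 1 3 5 / 1 5 3 2 4 / 3 1 4 5 2 / 5 3 2 4 1 / 2 4 5 1 3.

3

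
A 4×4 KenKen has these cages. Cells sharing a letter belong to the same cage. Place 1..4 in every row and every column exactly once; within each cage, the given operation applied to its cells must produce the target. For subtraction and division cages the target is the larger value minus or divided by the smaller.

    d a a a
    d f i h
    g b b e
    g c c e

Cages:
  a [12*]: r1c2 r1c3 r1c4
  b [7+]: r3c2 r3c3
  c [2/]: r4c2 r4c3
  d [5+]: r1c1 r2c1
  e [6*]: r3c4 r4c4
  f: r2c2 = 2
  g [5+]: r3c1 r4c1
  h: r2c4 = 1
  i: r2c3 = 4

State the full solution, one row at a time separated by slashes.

2 3 1 4 / 3 2 4 1 / 1 4 3 2 / 4 1 2 3

Cage f is a single given cell, which forces r2c2 = 2.
Cage i is a single given cell, leaving r2c3 = 4.
H is a freebie; hence r2c4 = 1.
Column 3 now contains 4; hence r3c3 = 3.
Row 3 now contains 3, leaving r3c4 = 2.
2 is placed in column 4; hence r4c4 = 3.
The two cells of cage d must have sum 5, so r1c1 = 2.
The 3 cells of cage a must have product 12; hence r1c2 = 3.
3 is placed in column 3, so r1c3 = 1.
Column 4 now contains 3, leaving r1c4 = 4.
Row 2 now contains 1, so r2c1 = 3.
Row 3 now contains 3, leaving r3c2 = 4.
4 is placed in column 2; hence r4c2 = 1.
Cage c's pair has quotient 2, which forces r4c3 = 2.
Row 3 now contains 4, so r3c1 = 1.
1 is placed in row 4; hence r4c1 = 4.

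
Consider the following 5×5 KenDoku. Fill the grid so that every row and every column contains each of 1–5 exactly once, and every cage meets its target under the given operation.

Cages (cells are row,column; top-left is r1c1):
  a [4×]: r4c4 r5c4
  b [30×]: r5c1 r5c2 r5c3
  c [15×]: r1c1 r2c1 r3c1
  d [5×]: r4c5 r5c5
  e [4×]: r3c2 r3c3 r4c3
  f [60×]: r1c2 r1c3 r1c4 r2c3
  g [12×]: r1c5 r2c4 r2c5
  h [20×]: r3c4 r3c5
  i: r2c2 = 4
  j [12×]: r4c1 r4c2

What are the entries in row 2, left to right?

1 4 5 2 3

Cage i is given, leaving r2c2 = 4.
Column 2 now contains 4, which forces r4c2 = 3.
Row 4 now contains 3, leaving r4c1 = 4.
4 is placed in row 4; hence r4c4 = 1.
Row 4 now contains 1, leaving r4c5 = 5.
Column 4 now contains 1, leaving r5c4 = 4.
Column 5 already has 5; hence r5c5 = 1.
Cage g needs product 12; hence r1c5 = 2.
The 3 cells of cage g must have product 12, which forces r2c4 = 2.
Column 5 now contains 1, leaving r2c5 = 3.
The 3 cells of cage e must have product 4, which forces r3c2 = 2.
Cage e needs product 4, so r3c3 = 1.
Column 4 now contains 4; hence r3c4 = 5.
Column 5 already has 5, so r3c5 = 4.
Row 4 now contains 1, which forces r4c3 = 2.
Column 2 now contains 2, so r5c2 = 5.
5 is placed in row 5, leaving r5c3 = 3.
Column 2 already has 5; hence r1c2 = 1.
Cage f has product 60, which forces r1c3 = 4.
Column 4 now contains 5, so r1c4 = 3.
Column 3 already has 1, so r2c3 = 5.
5 is placed in row 3, which forces r3c1 = 3.
Row 5 now contains 3, which forces r5c1 = 2.
Row 1 now contains 1, leaving r1c1 = 5.
Row 2 now contains 5, which forces r2c1 = 1.
Filled in: 5 1 4 3 2 / 1 4 5 2 3 / 3 2 1 5 4 / 4 3 2 1 5 / 2 5 3 4 1.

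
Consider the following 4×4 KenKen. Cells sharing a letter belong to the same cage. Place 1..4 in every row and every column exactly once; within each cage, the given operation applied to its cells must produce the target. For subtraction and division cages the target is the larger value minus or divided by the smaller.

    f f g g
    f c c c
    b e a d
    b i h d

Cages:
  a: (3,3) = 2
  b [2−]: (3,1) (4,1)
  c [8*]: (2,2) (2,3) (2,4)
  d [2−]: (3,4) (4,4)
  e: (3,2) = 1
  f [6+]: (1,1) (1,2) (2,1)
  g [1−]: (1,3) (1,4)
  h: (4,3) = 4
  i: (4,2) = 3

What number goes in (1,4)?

4

E is a freebie, so (3,2) = 1.
Cage a is a single given cell; hence (3,3) = 2.
Cage i is given, which forces (4,2) = 3.
Cage h is given, which forces (4,3) = 4.
3 is placed in column 2, which forces (1,2) = 2.
Row 1 now contains 2, so (1,4) = 4.
Column 2 already has 2, so (2,2) = 4.
4 is placed in column 3, so (2,3) = 1.
Column 4 now contains 4; hence (2,4) = 2.
Column 4 now contains 4, which forces (3,4) = 3.
Column 4 already has 2, so (4,4) = 1.
The 3 cells of cage f must have sum 6, leaving (1,1) = 1.
Column 3 already has 1; hence (1,3) = 3.
Row 2 already has 1, leaving (2,1) = 3.
Row 3 already has 3; hence (3,1) = 4.
Row 4 now contains 1; hence (4,1) = 2.
The full grid is 1 2 3 4 / 3 4 1 2 / 4 1 2 3 / 2 3 4 1.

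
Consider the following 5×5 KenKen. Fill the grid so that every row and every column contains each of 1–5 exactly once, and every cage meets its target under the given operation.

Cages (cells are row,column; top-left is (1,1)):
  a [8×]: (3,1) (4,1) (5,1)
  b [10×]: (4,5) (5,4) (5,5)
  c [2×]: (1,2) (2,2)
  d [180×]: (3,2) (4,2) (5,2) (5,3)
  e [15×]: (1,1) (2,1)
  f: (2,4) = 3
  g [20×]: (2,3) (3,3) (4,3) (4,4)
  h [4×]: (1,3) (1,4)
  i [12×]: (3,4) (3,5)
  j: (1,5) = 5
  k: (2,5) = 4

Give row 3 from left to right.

2 5 1 4 3

J is a freebie, leaving (1,5) = 5.
F is a freebie; hence (2,4) = 3.
K is a freebie; hence (2,5) = 4.
Column 4 already has 3; hence (3,4) = 4.
Column 5 already has 4, which forces (3,5) = 3.
The 4 cells of cage d must have product 180; hence (5,3) = 3.
Row 1 already has 5, which forces (1,1) = 3.
Cage h needs two cells with product 4, leaving (1,3) = 4.
Column 4 already has 4, leaving (1,4) = 1.
Row 2 now contains 3, which forces (2,1) = 5.
Row 3 already has 3; hence (3,2) = 5.
Cage d has product 180; hence (4,2) = 3.
Column 4 already has 1, so (4,4) = 2.
2 is placed in row 4; hence (4,5) = 1.
The 4 cells of cage d must have product 180, leaving (5,2) = 4.
Cage b has product 10, leaving (5,4) = 5.
1 is placed in column 5, which forces (5,5) = 2.
1 is placed in row 1, so (1,2) = 2.
The two cells of cage c must have product 2, leaving (2,2) = 1.
Row 2 now contains 1, so (2,3) = 2.
Cage a has product 8, so (3,1) = 2.
Column 3 already has 2; hence (3,3) = 1.
1 is placed in row 4, which forces (4,1) = 4.
1 is placed in row 4, so (4,3) = 5.
Row 5 now contains 2; hence (5,1) = 1.
Completed grid: 3 2 4 1 5 / 5 1 2 3 4 / 2 5 1 4 3 / 4 3 5 2 1 / 1 4 3 5 2.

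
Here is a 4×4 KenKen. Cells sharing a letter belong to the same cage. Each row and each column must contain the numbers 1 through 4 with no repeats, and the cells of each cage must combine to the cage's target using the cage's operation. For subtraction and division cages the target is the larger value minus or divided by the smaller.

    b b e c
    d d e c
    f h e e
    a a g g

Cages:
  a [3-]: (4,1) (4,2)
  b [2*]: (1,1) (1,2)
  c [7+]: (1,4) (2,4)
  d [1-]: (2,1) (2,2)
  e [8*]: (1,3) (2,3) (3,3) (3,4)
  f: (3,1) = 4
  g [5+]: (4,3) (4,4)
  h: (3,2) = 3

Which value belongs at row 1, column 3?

F is a freebie, leaving (3,1) = 4.
Cage h is given, so (3,2) = 3.
4 is placed in row 3, which forces (3,3) = 2.
Cage e needs product 8, so (3,4) = 1.
Column 1 now contains 4, which forces (4,1) = 1.
1 is placed in row 4, leaving (4,2) = 4.
Row 4 now contains 4, so (4,3) = 3.
Row 4 now contains 3, which forces (4,4) = 2.
1 is placed in column 1, leaving (1,1) = 2.
Cage b's pair has product 2, leaving (1,2) = 1.
Row 1 now contains 1; hence (1,3) = 4.
Row 1 now contains 4, so (1,4) = 3.
Column 1 now contains 2; hence (2,1) = 3.
Column 2 already has 1, so (2,2) = 2.
Column 3 now contains 4; hence (2,3) = 1.
Column 4 now contains 3; hence (2,4) = 4.
Completed grid: 2 1 4 3 / 3 2 1 4 / 4 3 2 1 / 1 4 3 2.

4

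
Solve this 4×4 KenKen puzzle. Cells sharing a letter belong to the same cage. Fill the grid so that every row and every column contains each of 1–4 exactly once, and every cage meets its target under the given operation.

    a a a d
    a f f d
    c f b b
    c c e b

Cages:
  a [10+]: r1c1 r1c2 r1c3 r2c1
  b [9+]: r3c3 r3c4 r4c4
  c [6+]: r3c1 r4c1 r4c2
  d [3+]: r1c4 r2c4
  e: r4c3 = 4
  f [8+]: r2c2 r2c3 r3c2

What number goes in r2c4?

1

Cage e is given; hence r4c3 = 4.
The 3 cells of cage b must have sum 9; hence r3c4 = 4.
The only place for 3 in column 4 is r4c4.
The 3 cells of cage c must have sum 6; hence r3c1 = 3.
Cage b needs sum 9, so r3c3 = 2.
Cage f needs sum 8; hence r2c2 = 4.
Cage f has sum 8, leaving r2c3 = 3.
Row 3 now contains 2; hence r3c2 = 1.
Column 2 now contains 1, which forces r4c2 = 2.
Cage a needs sum 10, so r1c1 = 4.
Column 2 now contains 2, which forces r1c2 = 3.
Column 3 now contains 3, which forces r1c3 = 1.
1 is placed in row 1, so r1c4 = 2.
Cage a needs sum 10, leaving r2c1 = 2.
Column 4 already has 2, which forces r2c4 = 1.
Row 4 already has 2; hence r4c1 = 1.
The full grid is 4 3 1 2 / 2 4 3 1 / 3 1 2 4 / 1 2 4 3.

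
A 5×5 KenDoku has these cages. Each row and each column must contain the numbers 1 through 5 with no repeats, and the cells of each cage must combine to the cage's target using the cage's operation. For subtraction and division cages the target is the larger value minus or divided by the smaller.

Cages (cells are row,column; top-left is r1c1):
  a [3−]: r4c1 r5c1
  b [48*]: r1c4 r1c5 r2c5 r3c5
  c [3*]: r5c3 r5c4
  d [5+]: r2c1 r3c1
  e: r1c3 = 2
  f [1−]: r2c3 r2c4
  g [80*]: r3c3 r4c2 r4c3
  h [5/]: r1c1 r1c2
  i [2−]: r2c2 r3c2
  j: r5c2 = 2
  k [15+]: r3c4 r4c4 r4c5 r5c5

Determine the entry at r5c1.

Cage e is a single given cell, which forces r1c3 = 2.
Row 1 already has 2, which forces r1c4 = 4.
Cage g needs product 80, leaving r3c3 = 4.
Cage g needs product 80, leaving r4c2 = 4.
Cage g has product 80, leaving r4c3 = 5.
J is a freebie, which forces r5c2 = 2.
The two cells of cage f must have difference 1, leaving r2c4 = 2.
Cage b has product 48, leaving r2c5 = 4.
The 4 cells of cage k must have sum 15, which forces r3c4 = 5.
Column 4 now contains 2, which forces r4c4 = 3.
Row 4 already has 3, so r4c5 = 2.
3 is placed in column 4, which forces r5c4 = 1.
The 4 cells of cage k must have sum 15, so r5c5 = 5.
Row 2 already has 4, so r2c1 = 3.
Row 2 now contains 3, which forces r2c3 = 1.
The two cells of cage d must have sum 5, so r3c1 = 2.
2 is placed in row 4, which forces r4c1 = 1.
5 is placed in row 5, so r5c1 = 4.
1 is placed in row 5; hence r5c3 = 3.
Column 1 now contains 1, which forces r1c1 = 5.
Cage h needs two cells with quotient 5, leaving r1c2 = 1.
1 is placed in row 1, so r1c5 = 3.
Row 2 now contains 1; hence r2c2 = 5.
Cage i's pair has difference 2; hence r3c2 = 3.
Column 5 already has 3, so r3c5 = 1.
Filled in: 5 1 2 4 3 / 3 5 1 2 4 / 2 3 4 5 1 / 1 4 5 3 2 / 4 2 3 1 5.

4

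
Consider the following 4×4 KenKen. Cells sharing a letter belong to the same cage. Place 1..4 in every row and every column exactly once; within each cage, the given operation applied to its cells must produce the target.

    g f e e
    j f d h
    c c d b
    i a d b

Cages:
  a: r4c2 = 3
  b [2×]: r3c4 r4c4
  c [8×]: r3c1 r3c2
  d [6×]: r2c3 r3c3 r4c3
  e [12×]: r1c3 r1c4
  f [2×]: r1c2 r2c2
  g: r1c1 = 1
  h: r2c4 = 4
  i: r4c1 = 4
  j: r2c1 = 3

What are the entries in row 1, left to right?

1 2 4 3

Cage g is a single given cell, which forces r1c1 = 1.
Row 1 already has 1, which forces r1c2 = 2.
Cage j is given; hence r2c1 = 3.
2 is placed in column 2, leaving r2c2 = 1.
Row 2 already has 1, so r2c3 = 2.
Cage h is a single given cell, leaving r2c4 = 4.
2 is placed in column 2, so r3c2 = 4.
Cage i is a single given cell, leaving r4c1 = 4.
Cage a is a single given cell, leaving r4c2 = 3.
3 is placed in row 4, leaving r4c3 = 1.
Row 4 now contains 1, which forces r4c4 = 2.
The two cells of cage e must have product 12, which forces r1c3 = 4.
Column 4 now contains 4, which forces r1c4 = 3.
Row 3 already has 4, which forces r3c1 = 2.
1 is placed in column 3, leaving r3c3 = 3.
Column 4 now contains 2; hence r3c4 = 1.
Completed grid: 1 2 4 3 / 3 1 2 4 / 2 4 3 1 / 4 3 1 2.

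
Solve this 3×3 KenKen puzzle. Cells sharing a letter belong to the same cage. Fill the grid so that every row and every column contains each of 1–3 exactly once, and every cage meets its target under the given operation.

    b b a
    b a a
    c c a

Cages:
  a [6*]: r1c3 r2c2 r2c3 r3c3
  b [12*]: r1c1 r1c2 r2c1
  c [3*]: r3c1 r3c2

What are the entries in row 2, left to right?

Cage b needs product 12; hence r1c1 = 3.
Cage b needs product 12; hence r1c2 = 2.
2 is placed in row 1, leaving r1c3 = 1.
The 3 cells of cage b must have product 12, so r2c1 = 2.
The 4 cells of cage a must have product 6, leaving r2c2 = 1.
2 is placed in row 2; hence r2c3 = 3.
3 is placed in column 1, which forces r3c1 = 1.
1 is placed in column 2, so r3c2 = 3.
Column 3 now contains 3, which forces r3c3 = 2.
The full grid is 3 2 1 / 2 1 3 / 1 3 2.

2 1 3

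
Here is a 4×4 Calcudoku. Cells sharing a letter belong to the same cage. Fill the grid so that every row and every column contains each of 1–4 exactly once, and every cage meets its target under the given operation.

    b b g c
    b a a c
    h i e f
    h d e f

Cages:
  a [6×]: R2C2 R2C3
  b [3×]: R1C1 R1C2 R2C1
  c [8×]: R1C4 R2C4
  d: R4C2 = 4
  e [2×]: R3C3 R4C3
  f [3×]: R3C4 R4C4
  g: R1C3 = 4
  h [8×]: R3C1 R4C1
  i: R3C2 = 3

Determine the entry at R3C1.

4

The 3 cells of cage b must have product 3, which forces R1C1 = 3.
The 3 cells of cage b must have product 3; hence R1C2 = 1.
Cage g is given, which forces R1C3 = 4.
4 is placed in row 1, leaving R1C4 = 2.
Cage b has product 3; hence R2C1 = 1.
Column 4 already has 2, which forces R2C4 = 4.
I is a freebie, so R3C2 = 3.
Row 3 already has 3; hence R3C4 = 1.
Cage d is given, so R4C2 = 4.
Column 4 now contains 1, leaving R4C4 = 3.
Column 2 now contains 3, which forces R2C2 = 2.
The two cells of cage a must have product 6, so R2C3 = 3.
Cage h needs two cells with product 8, so R3C1 = 4.
Row 3 already has 1; hence R3C3 = 2.
Row 4 already has 4; hence R4C1 = 2.
Cage e's pair has product 2; hence R4C3 = 1.
Completed grid: 3 1 4 2 / 1 2 3 4 / 4 3 2 1 / 2 4 1 3.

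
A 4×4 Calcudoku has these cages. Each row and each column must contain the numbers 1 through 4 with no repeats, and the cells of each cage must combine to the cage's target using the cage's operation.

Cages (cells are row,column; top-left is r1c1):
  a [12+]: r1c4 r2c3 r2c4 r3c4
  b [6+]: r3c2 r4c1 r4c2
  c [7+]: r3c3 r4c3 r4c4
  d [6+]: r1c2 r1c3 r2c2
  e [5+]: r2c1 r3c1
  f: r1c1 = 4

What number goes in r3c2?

F is a freebie, so r1c1 = 4.
Column 1 needs a 1, and only r4c1 is open for it.
The only place for 4 in row 3 is r3c4.
4 is placed in column 4, so r4c4 = 2.
Cage a needs sum 12, which forces r2c3 = 4.
4 is placed in column 3; hence r4c3 = 3.
Cage b needs sum 6, which forces r3c2 = 1.
Cage c needs sum 7; hence r3c3 = 2.
3 is placed in row 4, which forces r4c2 = 4.
Column 3 now contains 2, which forces r1c3 = 1.
1 is placed in row 1, so r1c4 = 3.
The two cells of cage e must have sum 5, so r2c1 = 2.
2 is placed in row 2, leaving r2c2 = 3.
Column 4 already has 3, which forces r2c4 = 1.
2 is placed in row 3; hence r3c1 = 3.
Row 1 already has 3, which forces r1c2 = 2.
The full grid is 4 2 1 3 / 2 3 4 1 / 3 1 2 4 / 1 4 3 2.

1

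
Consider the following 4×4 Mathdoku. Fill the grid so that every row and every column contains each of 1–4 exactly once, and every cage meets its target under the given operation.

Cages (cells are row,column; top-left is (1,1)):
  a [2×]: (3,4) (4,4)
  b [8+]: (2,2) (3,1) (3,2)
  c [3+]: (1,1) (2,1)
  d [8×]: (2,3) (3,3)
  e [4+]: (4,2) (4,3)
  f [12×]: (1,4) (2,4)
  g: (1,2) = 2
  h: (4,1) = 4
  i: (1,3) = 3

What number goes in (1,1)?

Cage g is a single given cell, which forces (1,2) = 2.
Cage i is a single given cell, so (1,3) = 3.
3 is placed in row 1, so (1,4) = 4.
4 is placed in column 4; hence (2,4) = 3.
Cage h is a single given cell, so (4,1) = 4.
Column 3 now contains 3, so (4,3) = 1.
Row 4 now contains 1, which forces (4,4) = 2.
Row 1 now contains 2, so (1,1) = 1.
The two cells of cage c must have sum 3, leaving (2,1) = 2.
Row 2 now contains 2, leaving (2,3) = 4.
1 is placed in column 1, leaving (3,1) = 3.
Column 3 now contains 4, leaving (3,3) = 2.
Column 4 already has 2, which forces (3,4) = 1.
Row 4 now contains 1, leaving (4,2) = 3.
Row 2 already has 4, which forces (2,2) = 1.
Row 3 already has 1, which forces (3,2) = 4.
Completed grid: 1 2 3 4 / 2 1 4 3 / 3 4 2 1 / 4 3 1 2.

1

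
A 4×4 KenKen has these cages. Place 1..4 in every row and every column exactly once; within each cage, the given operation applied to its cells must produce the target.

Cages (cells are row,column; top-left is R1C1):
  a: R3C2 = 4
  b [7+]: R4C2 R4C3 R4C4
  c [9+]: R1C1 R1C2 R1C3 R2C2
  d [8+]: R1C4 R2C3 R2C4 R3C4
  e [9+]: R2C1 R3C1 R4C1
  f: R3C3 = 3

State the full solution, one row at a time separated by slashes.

Cage a is a single given cell; hence R3C2 = 4.
F is a freebie, which forces R3C3 = 3.
Row 3 already has 3, which forces R3C1 = 2.
Row 3 already has 2; hence R3C4 = 1.
The only place for 3 in row 4 is R4C1.
Column 1 now contains 3; hence R2C1 = 4.
Column 1 now contains 4, which forces R1C1 = 1.
Cage c needs sum 9, so R1C2 = 3.
The 4 cells of cage c must have sum 9, so R1C3 = 4.
4 is placed in row 1; hence R1C4 = 2.
Cage c has sum 9; hence R2C2 = 1.
Row 2 now contains 1, leaving R2C3 = 2.
Column 4 now contains 2, so R2C4 = 3.
Column 2 already has 1, which forces R4C2 = 2.
Column 3 now contains 2; hence R4C3 = 1.
Column 4 now contains 2, so R4C4 = 4.

1 3 4 2 / 4 1 2 3 / 2 4 3 1 / 3 2 1 4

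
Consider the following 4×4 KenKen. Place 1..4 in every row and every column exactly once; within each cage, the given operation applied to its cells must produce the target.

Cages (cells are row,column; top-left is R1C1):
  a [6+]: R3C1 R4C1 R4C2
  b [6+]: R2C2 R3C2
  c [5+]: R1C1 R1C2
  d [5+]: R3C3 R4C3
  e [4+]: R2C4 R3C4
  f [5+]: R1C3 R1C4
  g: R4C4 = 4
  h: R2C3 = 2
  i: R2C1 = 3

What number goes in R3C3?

4

Cage i is a single given cell, which forces R2C1 = 3.
Cage h is a single given cell, so R2C3 = 2.
Row 2 now contains 3, so R2C4 = 1.
Column 4 now contains 1, so R3C4 = 3.
G is a freebie, leaving R4C4 = 4.
Cage f's pair has sum 5, which forces R1C3 = 3.
4 is placed in column 4, which forces R1C4 = 2.
Row 2 already has 2, leaving R2C2 = 4.
Cage b's pair has sum 6, which forces R3C2 = 2.
Cage d needs two cells with sum 5, so R3C3 = 4.
Cage a needs sum 6, so R4C2 = 3.
Cage d's pair has sum 5, so R4C3 = 1.
Cage c needs two cells with sum 5, so R1C1 = 4.
Column 2 already has 4, leaving R1C2 = 1.
Row 3 already has 2, which forces R3C1 = 1.
Row 4 already has 1, so R4C1 = 2.
Filled in: 4 1 3 2 / 3 4 2 1 / 1 2 4 3 / 2 3 1 4.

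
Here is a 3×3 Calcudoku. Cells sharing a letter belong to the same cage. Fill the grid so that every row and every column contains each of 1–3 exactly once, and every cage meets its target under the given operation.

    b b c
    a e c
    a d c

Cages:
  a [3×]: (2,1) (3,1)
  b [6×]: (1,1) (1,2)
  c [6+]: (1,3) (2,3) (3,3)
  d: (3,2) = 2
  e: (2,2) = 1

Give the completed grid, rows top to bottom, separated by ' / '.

2 3 1 / 3 1 2 / 1 2 3

Cage e is given, which forces (2,2) = 1.
Cage d is given, which forces (3,2) = 2.
Cage b needs two cells with product 6; hence (1,1) = 2.
Column 2 already has 2; hence (1,2) = 3.
Row 1 already has 3; hence (1,3) = 1.
Row 2 now contains 1, leaving (2,1) = 3.
Row 2 already has 3, which forces (2,3) = 2.
The two cells of cage a must have product 3, leaving (3,1) = 1.
Column 3 already has 1, which forces (3,3) = 3.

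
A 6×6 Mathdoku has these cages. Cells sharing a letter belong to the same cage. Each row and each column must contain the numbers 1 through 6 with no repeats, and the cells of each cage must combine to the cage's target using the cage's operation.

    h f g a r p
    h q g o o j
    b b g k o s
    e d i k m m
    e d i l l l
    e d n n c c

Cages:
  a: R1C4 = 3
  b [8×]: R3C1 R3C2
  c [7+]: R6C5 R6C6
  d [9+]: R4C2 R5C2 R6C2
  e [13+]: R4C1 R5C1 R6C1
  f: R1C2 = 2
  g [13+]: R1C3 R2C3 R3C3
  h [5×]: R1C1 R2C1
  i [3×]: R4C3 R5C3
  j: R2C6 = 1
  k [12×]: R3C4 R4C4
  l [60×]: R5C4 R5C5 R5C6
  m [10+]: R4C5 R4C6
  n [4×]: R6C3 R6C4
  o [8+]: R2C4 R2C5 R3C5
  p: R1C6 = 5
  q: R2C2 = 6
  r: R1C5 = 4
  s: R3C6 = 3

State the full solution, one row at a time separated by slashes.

Cage f is given, leaving R1C2 = 2.
Cage a is a single given cell, so R1C4 = 3.
Cage r is given; hence R1C5 = 4.
P is a freebie, leaving R1C6 = 5.
Cage q is given, leaving R2C2 = 6.
Cage j is given; hence R2C6 = 1.
2 is placed in column 2, leaving R3C2 = 4.
S is a freebie, so R3C6 = 3.
Column 5 already has 4, leaving R4C5 = 6.
Row 4 now contains 6; hence R4C6 = 4.
Row 1 now contains 5; hence R1C1 = 1.
Row 1 now contains 5, so R1C3 = 6.
Row 2 now contains 1; hence R2C1 = 5.
Row 2 now contains 5, leaving R2C3 = 2.
Row 2 already has 2; hence R2C4 = 4.
Row 2 already has 2, so R2C5 = 3.
Row 3 now contains 4, which forces R3C1 = 2.
Column 3 already has 2, which forces R3C3 = 5.
Cage k's pair has product 12; hence R3C4 = 6.
Cage o needs sum 8, which forces R3C5 = 1.
Column 1 now contains 2, which forces R4C1 = 3.
Row 4 now contains 3; hence R4C3 = 1.
4 is placed in row 4, so R4C4 = 2.
1 is placed in column 3, leaving R5C3 = 3.
Column 4 now contains 2; hence R5C4 = 5.
Row 5 already has 5, which forces R5C5 = 2.
Row 5 already has 2, which forces R5C6 = 6.
1 is placed in column 3, which forces R6C3 = 4.
Column 4 now contains 4, so R6C4 = 1.
Column 5 already has 1, leaving R6C5 = 5.
Column 6 already has 6, so R6C6 = 2.
Row 4 already has 1, so R4C2 = 5.
Row 5 already has 6, leaving R5C1 = 4.
Row 5 already has 5, leaving R5C2 = 1.
Row 6 now contains 4, leaving R6C1 = 6.
Row 6 already has 5, which forces R6C2 = 3.

1 2 6 3 4 5 / 5 6 2 4 3 1 / 2 4 5 6 1 3 / 3 5 1 2 6 4 / 4 1 3 5 2 6 / 6 3 4 1 5 2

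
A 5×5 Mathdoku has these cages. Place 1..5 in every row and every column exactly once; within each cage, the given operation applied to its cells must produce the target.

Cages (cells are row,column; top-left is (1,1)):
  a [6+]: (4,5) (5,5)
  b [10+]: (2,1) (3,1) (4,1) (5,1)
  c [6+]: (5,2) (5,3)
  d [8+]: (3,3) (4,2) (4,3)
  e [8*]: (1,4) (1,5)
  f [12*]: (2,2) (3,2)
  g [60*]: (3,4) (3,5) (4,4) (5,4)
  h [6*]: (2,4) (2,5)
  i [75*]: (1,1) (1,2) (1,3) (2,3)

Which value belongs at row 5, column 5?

5

The 4 cells of cage i must have product 75, which forces (2,3) = 5.
Row 2 needs a 1, and only (2,1) is open for it.
In row 2, 4 can only go at (2,2), so (2,2) = 4.
Column 2 already has 4, which forces (3,2) = 3.
Column 1 needs a 5, and only (1,1) is open for it.
5 is placed in row 1, so (1,2) = 1.
Cage i has product 75, leaving (1,3) = 3.
In column 5, 3 can only go at (2,5), so (2,5) = 3.
Row 2 already has 3, so (2,4) = 2.
Column 4 already has 2, leaving (1,4) = 4.
The two cells of cage e must have product 8; hence (1,5) = 2.
The 4 cells of cage g must have product 60, leaving (3,5) = 4.
4 is placed in row 3, which forces (3,1) = 2.
Row 3 now contains 2, which forces (3,3) = 1.
Row 3 already has 1, so (3,4) = 5.
1 is placed in column 3, which forces (5,3) = 4.
Cage b needs sum 10; hence (4,1) = 4.
The 3 cells of cage d must have sum 8, leaving (4,2) = 5.
Column 3 already has 4, leaving (4,3) = 2.
5 is placed in row 4, leaving (4,5) = 1.
Row 5 already has 4, leaving (5,1) = 3.
The two cells of cage c must have sum 6, leaving (5,2) = 2.
Row 5 already has 3, which forces (5,4) = 1.
Column 5 now contains 1, which forces (5,5) = 5.
Row 4 already has 1, so (4,4) = 3.
Completed grid: 5 1 3 4 2 / 1 4 5 2 3 / 2 3 1 5 4 / 4 5 2 3 1 / 3 2 4 1 5.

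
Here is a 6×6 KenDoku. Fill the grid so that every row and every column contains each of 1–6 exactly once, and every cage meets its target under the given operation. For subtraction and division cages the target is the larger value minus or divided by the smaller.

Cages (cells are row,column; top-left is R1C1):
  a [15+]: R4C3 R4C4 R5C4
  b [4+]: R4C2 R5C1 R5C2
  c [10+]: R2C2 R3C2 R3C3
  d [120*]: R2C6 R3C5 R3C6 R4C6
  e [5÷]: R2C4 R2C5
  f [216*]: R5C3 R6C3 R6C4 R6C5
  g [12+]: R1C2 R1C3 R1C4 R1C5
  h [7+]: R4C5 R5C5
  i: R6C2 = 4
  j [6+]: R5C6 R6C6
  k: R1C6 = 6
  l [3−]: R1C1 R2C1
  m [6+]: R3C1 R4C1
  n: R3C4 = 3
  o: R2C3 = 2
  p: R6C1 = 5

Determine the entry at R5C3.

K is a freebie, leaving R1C6 = 6.
Cage o is a single given cell, so R2C3 = 2.
N is a freebie, leaving R3C4 = 3.
Cage b needs sum 4, leaving R4C2 = 1.
Cage b has sum 4, which forces R5C1 = 1.
Cage b needs sum 4, so R5C2 = 2.
P is a freebie; hence R6C1 = 5.
Cage i is given, which forces R6C2 = 4.
The two cells of cage l must have difference 3, which forces R1C1 = 3.
Cage g has sum 12; hence R1C2 = 5.
Cage l needs two cells with difference 3, leaving R2C1 = 6.
Cage c has sum 10, which forces R2C2 = 3.
Cage c needs sum 10; hence R3C2 = 6.
The 3 cells of cage c must have sum 10; hence R3C3 = 1.
Cage f needs product 216, which forces R5C3 = 6.
The 4 cells of cage f must have product 216, so R6C3 = 3.
1 is placed in column 3, which forces R1C3 = 4.
Column 3 already has 4; hence R4C3 = 5.
Cage a needs sum 15, so R4C4 = 6.
Cage d has product 120, which forces R4C6 = 3.
6 is placed in column 4, so R6C4 = 2.
Row 6 already has 2, which forces R6C5 = 6.
Row 6 already has 2, so R6C6 = 1.
Column 4 already has 2, which forces R1C4 = 1.
Cage g needs sum 12, which forces R1C5 = 2.
Column 4 already has 1, so R2C4 = 5.
5 is placed in row 2, leaving R2C5 = 1.
5 is placed in row 2, leaving R2C6 = 4.
2 is placed in column 5, which forces R4C5 = 4.
Cage a needs sum 15, which forces R5C4 = 4.
Cage j needs two cells with sum 6, leaving R5C6 = 5.
The two cells of cage m must have sum 6, so R3C1 = 4.
4 is placed in column 5, which forces R3C5 = 5.
Column 6 now contains 5, so R3C6 = 2.
4 is placed in row 4, so R4C1 = 2.
Row 5 now contains 5, leaving R5C5 = 3.
The full grid is 3 5 4 1 2 6 / 6 3 2 5 1 4 / 4 6 1 3 5 2 / 2 1 5 6 4 3 / 1 2 6 4 3 5 / 5 4 3 2 6 1.

6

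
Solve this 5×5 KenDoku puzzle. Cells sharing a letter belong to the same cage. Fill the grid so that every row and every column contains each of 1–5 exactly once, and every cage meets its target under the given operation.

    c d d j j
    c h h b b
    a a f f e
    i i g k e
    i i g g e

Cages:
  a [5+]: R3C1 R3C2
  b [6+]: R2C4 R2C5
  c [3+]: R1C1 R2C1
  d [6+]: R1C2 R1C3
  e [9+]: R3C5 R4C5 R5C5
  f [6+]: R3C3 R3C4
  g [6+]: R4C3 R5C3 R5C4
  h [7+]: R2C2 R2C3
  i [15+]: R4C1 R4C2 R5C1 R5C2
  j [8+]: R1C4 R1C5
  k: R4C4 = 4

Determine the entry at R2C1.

K is a freebie, so R4C4 = 4.
Row 1 needs a 1, and only R1C1 is open for it.
1 is placed in column 1, leaving R2C1 = 2.
In column 3, 5 can only go at R3C3, so R3C3 = 5.
The two cells of cage f must have sum 6, so R3C4 = 1.
1 is placed in column 4, so R2C4 = 5.
Cage b's pair has sum 6, which forces R2C5 = 1.
The two cells of cage a must have sum 5, which forces R3C1 = 3.
Row 3 now contains 1, leaving R3C2 = 2.
Row 3 already has 2, so R3C5 = 4.
3 is placed in column 1, leaving R4C1 = 5.
5 is placed in column 1, so R5C1 = 4.
2 is placed in column 2, which forces R1C2 = 4.
Cage d needs two cells with sum 6, which forces R1C3 = 2.
Column 4 already has 5; hence R1C4 = 3.
Cage j's pair has sum 8, leaving R1C5 = 5.
Column 2 already has 4, leaving R2C2 = 3.
Row 2 already has 3, leaving R2C3 = 4.
Cage i needs sum 15, leaving R4C2 = 1.
Row 4 already has 1, which forces R4C3 = 3.
Row 4 now contains 3, leaving R4C5 = 2.
The 4 cells of cage i must have sum 15, so R5C2 = 5.
Column 3 now contains 3, which forces R5C3 = 1.
3 is placed in column 4, which forces R5C4 = 2.
Column 5 already has 2, leaving R5C5 = 3.
Filled in: 1 4 2 3 5 / 2 3 4 5 1 / 3 2 5 1 4 / 5 1 3 4 2 / 4 5 1 2 3.

2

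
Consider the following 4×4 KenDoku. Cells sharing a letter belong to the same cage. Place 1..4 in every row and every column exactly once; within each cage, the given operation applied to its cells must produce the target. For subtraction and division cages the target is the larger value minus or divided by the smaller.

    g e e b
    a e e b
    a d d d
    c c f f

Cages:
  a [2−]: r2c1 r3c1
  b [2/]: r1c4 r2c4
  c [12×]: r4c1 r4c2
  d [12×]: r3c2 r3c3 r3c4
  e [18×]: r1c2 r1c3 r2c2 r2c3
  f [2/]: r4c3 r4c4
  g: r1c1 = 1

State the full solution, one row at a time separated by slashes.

G is a freebie, leaving r1c1 = 1.
Row 1 needs a 4, and only r1c4 is open for it.
The two cells of cage b must have quotient 2; hence r2c4 = 2.
2 is placed in column 4, leaving r4c4 = 1.
Row 2 already has 2, leaving r2c1 = 4.
Cage a needs two cells with difference 2; hence r3c1 = 2.
Column 4 now contains 1, so r3c4 = 3.
4 is placed in column 1, leaving r4c1 = 3.
Row 4 already has 3, so r4c2 = 4.
Cage f's pair has quotient 2, so r4c3 = 2.
Cage e needs product 18; hence r1c2 = 2.
Column 3 now contains 2, so r1c3 = 3.
The 4 cells of cage e must have product 18, so r2c2 = 3.
Cage e needs product 18, which forces r2c3 = 1.
Column 2 now contains 4, leaving r3c2 = 1.
Cage d needs product 12; hence r3c3 = 4.

1 2 3 4 / 4 3 1 2 / 2 1 4 3 / 3 4 2 1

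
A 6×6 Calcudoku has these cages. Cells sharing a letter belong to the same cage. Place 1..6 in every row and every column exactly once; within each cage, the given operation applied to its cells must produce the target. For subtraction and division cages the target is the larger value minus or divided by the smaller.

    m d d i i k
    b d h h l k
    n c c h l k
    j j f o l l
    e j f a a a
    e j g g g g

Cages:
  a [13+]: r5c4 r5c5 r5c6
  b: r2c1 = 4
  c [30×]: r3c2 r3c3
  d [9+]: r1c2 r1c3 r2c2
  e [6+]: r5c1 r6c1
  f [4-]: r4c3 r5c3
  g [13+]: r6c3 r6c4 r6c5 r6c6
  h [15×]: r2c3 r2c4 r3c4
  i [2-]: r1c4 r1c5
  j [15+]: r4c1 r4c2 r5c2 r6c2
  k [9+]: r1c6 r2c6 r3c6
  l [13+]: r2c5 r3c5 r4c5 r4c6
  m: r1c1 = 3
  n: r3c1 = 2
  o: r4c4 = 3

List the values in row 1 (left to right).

M is a freebie, which forces r1c1 = 3.
B is a freebie, so r2c1 = 4.
Cage n is a single given cell, leaving r3c1 = 2.
Cage o is given, so r4c4 = 3.
Cage h needs product 15; hence r2c3 = 3.
In row 3, 4 can only go at r3c5, so r3c5 = 4.
The two cells of cage i must have difference 2, so r1c4 = 4.
In row 3, 3 can only go at r3c6, so r3c6 = 3.
Row 3 needs a 1, and only r3c4 is open for it.
Column 4 already has 1, which forces r2c4 = 5.
Row 2 now contains 5, which forces r2c6 = 1.
Column 6 already has 1, which forces r1c6 = 5.
Row 4 needs a 4, and only r4c2 is open for it.
In row 5, 4 can only go at r5c6, so r5c6 = 4.
Cage a needs sum 13, which forces r5c4 = 6.
Cage a has sum 13, leaving r5c5 = 3.
Cage g needs sum 13, leaving r6c3 = 4.
Column 4 now contains 6, which forces r6c4 = 2.
The 4 cells of cage g must have sum 13, leaving r6c5 = 1.
Row 6 already has 2, so r6c6 = 6.
Cage l needs sum 13, leaving r2c5 = 2.
Column 5 now contains 1, leaving r4c5 = 5.
Column 6 now contains 6, which forces r4c6 = 2.
Cage e needs two cells with sum 6, which forces r5c1 = 1.
1 is placed in row 5, leaving r5c2 = 2.
Row 5 already has 2, leaving r5c3 = 5.
1 is placed in row 6, leaving r6c1 = 5.
Row 6 already has 5, so r6c2 = 3.
Cage d needs sum 9, which forces r1c2 = 1.
The 3 cells of cage d must have sum 9, which forces r1c3 = 2.
Column 5 now contains 2, so r1c5 = 6.
Row 2 now contains 2, which forces r2c2 = 6.
Cage c needs two cells with product 30; hence r3c2 = 5.
Column 3 now contains 5, which forces r3c3 = 6.
5 is placed in row 4, so r4c1 = 6.
Cage f needs two cells with difference 4, leaving r4c3 = 1.
The full grid is 3 1 2 4 6 5 / 4 6 3 5 2 1 / 2 5 6 1 4 3 / 6 4 1 3 5 2 / 1 2 5 6 3 4 / 5 3 4 2 1 6.

3 1 2 4 6 5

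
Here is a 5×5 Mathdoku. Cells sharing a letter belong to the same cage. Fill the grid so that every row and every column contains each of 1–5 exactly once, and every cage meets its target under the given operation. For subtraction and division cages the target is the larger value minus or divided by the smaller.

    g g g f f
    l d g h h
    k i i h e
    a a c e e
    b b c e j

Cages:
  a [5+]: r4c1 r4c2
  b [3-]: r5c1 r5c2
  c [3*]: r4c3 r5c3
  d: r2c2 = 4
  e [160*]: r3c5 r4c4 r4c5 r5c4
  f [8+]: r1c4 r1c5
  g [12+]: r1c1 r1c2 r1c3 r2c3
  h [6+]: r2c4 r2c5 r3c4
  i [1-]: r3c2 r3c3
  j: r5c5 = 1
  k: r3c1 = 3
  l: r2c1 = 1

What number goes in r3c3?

Cage l is a single given cell, which forces r2c1 = 1.
D is a freebie; hence r2c2 = 4.
Cage k is a single given cell; hence r3c1 = 3.
J is a freebie, so r5c5 = 1.
Cage h needs sum 6, so r3c4 = 1.
The two cells of cage c must have product 3; hence r4c3 = 1.
1 is placed in row 5, leaving r5c3 = 3.
Cage i's pair has difference 1, so r3c2 = 5.
The two cells of cage i must have difference 1, which forces r3c3 = 4.
Row 3 now contains 4, which forces r3c5 = 2.
Cage a needs two cells with sum 5, leaving r4c1 = 2.
1 is placed in row 4, leaving r4c2 = 3.
Column 1 now contains 2, which forces r5c1 = 5.
Column 2 now contains 5; hence r5c2 = 2.
Row 5 already has 2; hence r5c4 = 4.
5 is placed in column 1, so r1c1 = 4.
Column 2 already has 3, so r1c2 = 1.
Cage h needs sum 6; hence r2c4 = 2.
2 is placed in column 5, so r2c5 = 3.
Column 4 now contains 4; hence r4c4 = 5.
The 4 cells of cage e must have product 160; hence r4c5 = 4.
The 4 cells of cage g must have sum 12, leaving r1c3 = 2.
Column 4 now contains 5, which forces r1c4 = 3.
Column 5 now contains 3, so r1c5 = 5.
Row 2 now contains 2, so r2c3 = 5.
The full grid is 4 1 2 3 5 / 1 4 5 2 3 / 3 5 4 1 2 / 2 3 1 5 4 / 5 2 3 4 1.

4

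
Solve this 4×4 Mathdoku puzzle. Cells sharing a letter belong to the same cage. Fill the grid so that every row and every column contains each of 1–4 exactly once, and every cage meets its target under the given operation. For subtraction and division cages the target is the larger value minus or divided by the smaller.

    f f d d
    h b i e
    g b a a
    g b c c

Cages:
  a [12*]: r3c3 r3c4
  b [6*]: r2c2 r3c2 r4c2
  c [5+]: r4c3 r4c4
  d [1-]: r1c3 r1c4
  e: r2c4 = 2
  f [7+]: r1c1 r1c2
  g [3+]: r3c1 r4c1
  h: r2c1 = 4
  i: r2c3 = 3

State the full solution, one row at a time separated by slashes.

Cage h is a single given cell, leaving r2c1 = 4.
I is a freebie, which forces r2c3 = 3.
Cage e is given, so r2c4 = 2.
Column 3 already has 3, which forces r3c3 = 4.
Row 3 now contains 4; hence r3c4 = 3.
4 is placed in column 1, which forces r1c1 = 3.
Cage f's pair has sum 7, leaving r1c2 = 4.
Cage d's pair has difference 1, leaving r1c3 = 2.
Cage d's pair has difference 1, which forces r1c4 = 1.
Row 2 now contains 2; hence r2c2 = 1.
Cage b has product 6, which forces r3c2 = 2.
Cage b has product 6; hence r4c2 = 3.
Cage c needs two cells with sum 5, which forces r4c3 = 1.
Cage c needs two cells with sum 5, so r4c4 = 4.
Row 3 now contains 2, so r3c1 = 1.
Row 4 already has 1; hence r4c1 = 2.

3 4 2 1 / 4 1 3 2 / 1 2 4 3 / 2 3 1 4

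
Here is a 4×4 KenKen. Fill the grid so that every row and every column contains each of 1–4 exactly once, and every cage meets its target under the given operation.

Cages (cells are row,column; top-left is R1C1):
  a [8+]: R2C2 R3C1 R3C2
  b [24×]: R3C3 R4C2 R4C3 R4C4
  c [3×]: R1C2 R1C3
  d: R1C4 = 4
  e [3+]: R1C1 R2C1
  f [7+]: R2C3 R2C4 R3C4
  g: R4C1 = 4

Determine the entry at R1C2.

Cage d is a single given cell, which forces R1C4 = 4.
Cage g is a single given cell; hence R4C1 = 4.
Cage b has product 24, leaving R3C3 = 4.
Row 1 needs a 2, and only R1C1 is open for it.
2 is placed in column 1, so R2C1 = 1.
Row 2 already has 1, so R2C4 = 3.
Column 1 already has 1, which forces R3C1 = 3.
Column 4 already has 3, which forces R3C4 = 2.
Column 4 now contains 2; hence R4C4 = 1.
Row 2 already has 3; hence R2C2 = 4.
Row 2 already has 3, which forces R2C3 = 2.
2 is placed in row 3, leaving R3C2 = 1.
Column 3 now contains 2, which forces R4C3 = 3.
Column 2 now contains 1, which forces R1C2 = 3.
Column 3 now contains 3, leaving R1C3 = 1.
Row 4 now contains 3, which forces R4C2 = 2.
Completed grid: 2 3 1 4 / 1 4 2 3 / 3 1 4 2 / 4 2 3 1.

3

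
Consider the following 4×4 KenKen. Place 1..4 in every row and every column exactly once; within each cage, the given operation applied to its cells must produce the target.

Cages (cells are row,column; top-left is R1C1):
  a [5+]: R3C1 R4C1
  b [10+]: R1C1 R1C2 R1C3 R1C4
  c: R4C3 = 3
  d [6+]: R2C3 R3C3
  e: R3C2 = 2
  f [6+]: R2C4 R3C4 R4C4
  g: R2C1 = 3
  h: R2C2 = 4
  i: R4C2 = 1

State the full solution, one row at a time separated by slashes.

2 3 1 4 / 3 4 2 1 / 1 2 4 3 / 4 1 3 2

Cage g is a single given cell, which forces R2C1 = 3.
Cage h is given, which forces R2C2 = 4.
4 is placed in row 2, which forces R2C3 = 2.
Row 2 already has 2; hence R2C4 = 1.
E is a freebie; hence R3C2 = 2.
Column 3 already has 2; hence R3C3 = 4.
Row 3 now contains 2; hence R3C4 = 3.
Cage i is given, which forces R4C2 = 1.
Cage c is given, so R4C3 = 3.
Column 4 already has 3; hence R4C4 = 2.
The 4 cells of cage b must have sum 10, so R1C1 = 2.
1 is placed in column 2, leaving R1C2 = 3.
3 is placed in column 3, so R1C3 = 1.
2 is placed in column 4, leaving R1C4 = 4.
4 is placed in row 3, so R3C1 = 1.
Row 4 already has 2; hence R4C1 = 4.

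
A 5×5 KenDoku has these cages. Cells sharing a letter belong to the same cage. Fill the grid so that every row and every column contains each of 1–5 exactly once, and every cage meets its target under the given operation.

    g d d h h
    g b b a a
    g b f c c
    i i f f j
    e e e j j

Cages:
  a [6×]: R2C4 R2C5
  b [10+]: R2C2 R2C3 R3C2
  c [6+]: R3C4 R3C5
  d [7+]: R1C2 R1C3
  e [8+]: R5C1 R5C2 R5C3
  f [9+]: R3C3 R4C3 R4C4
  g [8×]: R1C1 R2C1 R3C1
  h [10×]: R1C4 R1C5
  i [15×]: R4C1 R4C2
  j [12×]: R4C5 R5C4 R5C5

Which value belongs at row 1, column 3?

In row 1, 1 can only go at R1C1, so R1C1 = 1.
The pair R2C4/R2C5 in row 2 holds {2, 3}, so R2C1 = 4.
Cage g needs product 8, leaving R3C1 = 2.
The 3 cells of cage b must have sum 10, so R3C2 = 4.
Row 3 already has 4; hence R3C3 = 3.
4 is placed in column 2, leaving R1C2 = 3.
Column 3 already has 3, so R1C3 = 4.
Column 2 now contains 3, leaving R4C2 = 5.
4 is placed in column 3; hence R4C3 = 2.
Row 4 already has 2, which forces R4C4 = 4.
Row 4 now contains 4, which forces R4C5 = 1.
Column 3 already has 2; hence R5C3 = 1.
Column 2 already has 5, which forces R2C2 = 1.
Column 3 already has 1, which forces R2C3 = 5.
Cage c's pair has sum 6, which forces R3C4 = 1.
Column 5 already has 1, so R3C5 = 5.
5 is placed in row 4, which forces R4C1 = 3.
The 3 cells of cage e must have sum 8, leaving R5C1 = 5.
Row 5 already has 1, so R5C2 = 2.
Cage j has product 12, so R5C4 = 3.
Cage j needs product 12, which forces R5C5 = 4.
The two cells of cage h must have product 10, which forces R1C4 = 5.
Column 5 now contains 5, leaving R1C5 = 2.
Column 4 now contains 3, leaving R2C4 = 2.
Cage a needs two cells with product 6, leaving R2C5 = 3.
Completed grid: 1 3 4 5 2 / 4 1 5 2 3 / 2 4 3 1 5 / 3 5 2 4 1 / 5 2 1 3 4.

4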